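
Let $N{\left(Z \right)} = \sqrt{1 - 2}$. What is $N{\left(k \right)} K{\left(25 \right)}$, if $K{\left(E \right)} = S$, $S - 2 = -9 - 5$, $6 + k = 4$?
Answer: $- 12 i \approx - 12.0 i$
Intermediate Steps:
$k = -2$ ($k = -6 + 4 = -2$)
$S = -12$ ($S = 2 - 14 = -12$)
$K{\left(E \right)} = -12$
$N{\left(Z \right)} = i$ ($N{\left(Z \right)} = \sqrt{-1} = i$)
$N{\left(k \right)} K{\left(25 \right)} = i \left(-12\right) = - 12 i$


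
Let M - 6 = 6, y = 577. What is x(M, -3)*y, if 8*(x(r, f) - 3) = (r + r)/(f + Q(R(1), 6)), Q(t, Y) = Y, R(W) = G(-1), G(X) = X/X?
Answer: 2308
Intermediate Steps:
G(X) = 1
R(W) = 1
M = 12 (M = 6 + 6 = 12)
x(r, f) = 3 + r/(4*(6 + f)) (x(r, f) = 3 + ((r + r)/(f + 6))/8 = 3 + ((2*r)/(6 + f))/8 = 3 + (2*r/(6 + f))/8 = 3 + r/(4*(6 + f)))
x(M, -3)*y = ((72 + 12 + 12*(-3))/(4*(6 - 3)))*577 = ((¼)*(72 + 12 - 36)/3)*577 = ((¼)*(⅓)*48)*577 = 4*577 = 2308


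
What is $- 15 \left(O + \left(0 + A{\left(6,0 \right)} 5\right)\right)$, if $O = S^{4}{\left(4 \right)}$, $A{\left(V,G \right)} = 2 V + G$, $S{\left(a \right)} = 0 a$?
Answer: $-900$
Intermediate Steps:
$S{\left(a \right)} = 0$
$A{\left(V,G \right)} = G + 2 V$
$O = 0$ ($O = 0^{4} = 0$)
$- 15 \left(O + \left(0 + A{\left(6,0 \right)} 5\right)\right) = - 15 \left(0 + \left(0 + \left(0 + 2 \cdot 6\right) 5\right)\right) = - 15 \left(0 + \left(0 + \left(0 + 12\right) 5\right)\right) = - 15 \left(0 + \left(0 + 12 \cdot 5\right)\right) = - 15 \left(0 + \left(0 + 60\right)\right) = - 15 \left(0 + 60\right) = \left(-15\right) 60 = -900$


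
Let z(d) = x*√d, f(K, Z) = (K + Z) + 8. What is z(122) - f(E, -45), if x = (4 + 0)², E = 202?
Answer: -165 + 16*√122 ≈ 11.726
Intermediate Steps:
f(K, Z) = 8 + K + Z
x = 16 (x = 4² = 16)
z(d) = 16*√d
z(122) - f(E, -45) = 16*√122 - (8 + 202 - 45) = 16*√122 - 1*165 = 16*√122 - 165 = -165 + 16*√122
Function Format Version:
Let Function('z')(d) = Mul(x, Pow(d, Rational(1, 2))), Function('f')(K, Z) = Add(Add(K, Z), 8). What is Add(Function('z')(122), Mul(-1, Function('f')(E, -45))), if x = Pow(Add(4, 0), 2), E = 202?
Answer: Add(-165, Mul(16, Pow(122, Rational(1, 2)))) ≈ 11.726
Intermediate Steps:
Function('f')(K, Z) = Add(8, K, Z)
x = 16 (x = Pow(4, 2) = 16)
Function('z')(d) = Mul(16, Pow(d, Rational(1, 2)))
Add(Function('z')(122), Mul(-1, Function('f')(E, -45))) = Add(Mul(16, Pow(122, Rational(1, 2))), Mul(-1, Add(8, 202, -45))) = Add(Mul(16, Pow(122, Rational(1, 2))), Mul(-1, 165)) = Add(Mul(16, Pow(122, Rational(1, 2))), -165) = Add(-165, Mul(16, Pow(122, Rational(1, 2))))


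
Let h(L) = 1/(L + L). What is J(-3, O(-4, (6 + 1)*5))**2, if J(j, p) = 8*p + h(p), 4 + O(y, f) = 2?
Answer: 4225/16 ≈ 264.06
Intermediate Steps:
h(L) = 1/(2*L)
O(y, f) = -2 (O(y, f) = -4 + 2 = -2)
J(j, p) = 1/(2*p) + 8*p (J(j, p) = 8*p + 1/(2*p) = 1/(2*p) + 8*p)
J(-3, O(-4, (6 + 1)*5))**2 = ((1/2)/(-2) + 8*(-2))**2 = ((1/2)*(-1/2) - 16)**2 = (-1/4 - 16)**2 = (-65/4)**2 = 4225/16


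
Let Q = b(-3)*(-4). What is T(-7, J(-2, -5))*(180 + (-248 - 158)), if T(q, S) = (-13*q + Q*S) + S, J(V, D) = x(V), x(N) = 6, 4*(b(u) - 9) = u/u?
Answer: 28250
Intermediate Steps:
b(u) = 37/4 (b(u) = 9 + (u/u)/4 = 9 + (1/4)*1 = 9 + 1/4 = 37/4)
J(V, D) = 6
Q = -37 (Q = (37/4)*(-4) = -37)
T(q, S) = -36*S - 13*q (T(q, S) = (-13*q - 37*S) + S = (-37*S - 13*q) + S = -36*S - 13*q)
T(-7, J(-2, -5))*(180 + (-248 - 158)) = (-36*6 - 13*(-7))*(180 + (-248 - 158)) = (-216 + 91)*(180 - 406) = -125*(-226) = 28250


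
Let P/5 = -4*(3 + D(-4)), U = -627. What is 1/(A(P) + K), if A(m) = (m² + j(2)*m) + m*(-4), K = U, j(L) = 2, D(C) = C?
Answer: -1/267 ≈ -0.0037453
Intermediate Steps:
K = -627
P = 20 (P = 5*(-4*(3 - 4)) = 5*(-4*(-1)) = 5*4 = 20)
A(m) = m² - 2*m (A(m) = (m² + 2*m) + m*(-4) = (m² + 2*m) - 4*m = m² - 2*m)
1/(A(P) + K) = 1/(20*(-2 + 20) - 627) = 1/(20*18 - 627) = 1/(360 - 627) = 1/(-267) = -1/267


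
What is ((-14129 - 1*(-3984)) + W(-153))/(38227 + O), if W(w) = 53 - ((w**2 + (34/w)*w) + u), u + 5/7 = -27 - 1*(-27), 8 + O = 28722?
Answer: -234740/468587 ≈ -0.50095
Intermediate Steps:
O = 28714 (O = -8 + 28722 = 28714)
u = -5/7 (u = -5/7 + (-27 - 1*(-27)) = -5/7 + (-27 + 27) = -5/7 + 0 = -5/7 ≈ -0.71429)
W(w) = 138/7 - w**2 (W(w) = 53 - ((w**2 + (34/w)*w) - 5/7) = 53 - ((w**2 + 34) - 5/7) = 53 - ((34 + w**2) - 5/7) = 53 - (233/7 + w**2) = 53 + (-233/7 - w**2) = 138/7 - w**2)
((-14129 - 1*(-3984)) + W(-153))/(38227 + O) = ((-14129 - 1*(-3984)) + (138/7 - 1*(-153)**2))/(38227 + 28714) = ((-14129 + 3984) + (138/7 - 1*23409))/66941 = (-10145 + (138/7 - 23409))*(1/66941) = (-10145 - 163725/7)*(1/66941) = -234740/7*1/66941 = -234740/468587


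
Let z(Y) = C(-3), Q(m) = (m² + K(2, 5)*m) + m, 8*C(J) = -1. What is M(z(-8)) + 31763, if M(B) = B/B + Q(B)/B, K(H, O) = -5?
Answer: 254079/8 ≈ 31760.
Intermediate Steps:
C(J) = -⅛ (C(J) = (⅛)*(-1) = -⅛)
Q(m) = m² - 4*m (Q(m) = (m² - 5*m) + m = m² - 4*m)
z(Y) = -⅛
M(B) = -3 + B (M(B) = B/B + (B*(-4 + B))/B = 1 + (-4 + B) = -3 + B)
M(z(-8)) + 31763 = (-3 - ⅛) + 31763 = -25/8 + 31763 = 254079/8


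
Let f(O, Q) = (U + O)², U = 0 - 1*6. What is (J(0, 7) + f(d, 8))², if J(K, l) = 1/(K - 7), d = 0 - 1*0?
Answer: 63001/49 ≈ 1285.7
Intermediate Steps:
U = -6 (U = 0 - 6 = -6)
d = 0 (d = 0 + 0 = 0)
J(K, l) = 1/(-7 + K)
f(O, Q) = (-6 + O)²
(J(0, 7) + f(d, 8))² = (1/(-7 + 0) + (-6 + 0)²)² = (1/(-7) + (-6)²)² = (-⅐ + 36)² = (251/7)² = 63001/49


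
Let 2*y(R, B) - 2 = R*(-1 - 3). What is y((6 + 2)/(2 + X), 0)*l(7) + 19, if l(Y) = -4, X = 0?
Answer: 47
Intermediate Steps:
y(R, B) = 1 - 2*R (y(R, B) = 1 + (R*(-1 - 3))/2 = 1 + (R*(-4))/2 = 1 + (-4*R)/2 = 1 - 2*R)
y((6 + 2)/(2 + X), 0)*l(7) + 19 = (1 - 2*(6 + 2)/(2 + 0))*(-4) + 19 = (1 - 16/2)*(-4) + 19 = (1 - 2*4)*(-4) + 19 = (1 - 8)*(-4) + 19 = -7*(-4) + 19 = 28 + 19 = 47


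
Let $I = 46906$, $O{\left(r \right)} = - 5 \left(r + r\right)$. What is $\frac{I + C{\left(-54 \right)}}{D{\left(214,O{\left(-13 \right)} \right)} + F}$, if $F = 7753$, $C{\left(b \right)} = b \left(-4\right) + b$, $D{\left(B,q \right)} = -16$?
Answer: $\frac{47068}{7737} \approx 6.0835$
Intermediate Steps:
$O{\left(r \right)} = - 10 r$ ($O{\left(r \right)} = - 5 \cdot 2 r = - 10 r$)
$C{\left(b \right)} = - 3 b$ ($C{\left(b \right)} = - 4 b + b = - 3 b$)
$\frac{I + C{\left(-54 \right)}}{D{\left(214,O{\left(-13 \right)} \right)} + F} = \frac{46906 - -162}{-16 + 7753} = \frac{46906 + 162}{7737} = 47068 \cdot \frac{1}{7737} = \frac{47068}{7737}$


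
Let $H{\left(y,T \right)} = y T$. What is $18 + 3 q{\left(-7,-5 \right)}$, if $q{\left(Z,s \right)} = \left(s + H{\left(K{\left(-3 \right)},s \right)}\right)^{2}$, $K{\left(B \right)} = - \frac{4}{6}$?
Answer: $\frac{79}{3} \approx 26.333$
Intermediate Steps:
$K{\left(B \right)} = - \frac{2}{3}$ ($K{\left(B \right)} = \left(-4\right) \frac{1}{6} = - \frac{2}{3}$)
$H{\left(y,T \right)} = T y$
$q{\left(Z,s \right)} = \frac{s^{2}}{9}$ ($q{\left(Z,s \right)} = \left(s + s \left(- \frac{2}{3}\right)\right)^{2} = \left(s - \frac{2 s}{3}\right)^{2} = \left(\frac{s}{3}\right)^{2} = \frac{s^{2}}{9}$)
$18 + 3 q{\left(-7,-5 \right)} = 18 + 3 \frac{\left(-5\right)^{2}}{9} = 18 + 3 \cdot \frac{1}{9} \cdot 25 = 18 + 3 \cdot \frac{25}{9} = 18 + \frac{25}{3} = \frac{79}{3}$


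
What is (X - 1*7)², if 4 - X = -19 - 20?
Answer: 1296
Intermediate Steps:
X = 43 (X = 4 - (-19 - 20) = 4 - 1*(-39) = 4 + 39 = 43)
(X - 1*7)² = (43 - 1*7)² = (43 - 7)² = 36² = 1296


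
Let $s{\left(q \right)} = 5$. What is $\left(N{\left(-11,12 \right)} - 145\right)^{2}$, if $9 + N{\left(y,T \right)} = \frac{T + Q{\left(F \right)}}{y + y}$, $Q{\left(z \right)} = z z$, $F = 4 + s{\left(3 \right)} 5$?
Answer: $\frac{17986081}{484} \approx 37161.0$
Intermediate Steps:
$F = 29$ ($F = 4 + 5 \cdot 5 = 4 + 25 = 29$)
$Q{\left(z \right)} = z^{2}$
$N{\left(y,T \right)} = -9 + \frac{841 + T}{2 y}$ ($N{\left(y,T \right)} = -9 + \frac{T + 29^{2}}{y + y} = -9 + \frac{T + 841}{2 y} = -9 + \left(841 + T\right) \frac{1}{2 y} = -9 + \frac{841 + T}{2 y}$)
$\left(N{\left(-11,12 \right)} - 145\right)^{2} = \left(\frac{841 + 12 - -198}{2 \left(-11\right)} - 145\right)^{2} = \left(\frac{1}{2} \left(- \frac{1}{11}\right) \left(841 + 12 + 198\right) - 145\right)^{2} = \left(\frac{1}{2} \left(- \frac{1}{11}\right) 1051 - 145\right)^{2} = \left(- \frac{1051}{22} - 145\right)^{2} = \left(- \frac{4241}{22}\right)^{2} = \frac{17986081}{484}$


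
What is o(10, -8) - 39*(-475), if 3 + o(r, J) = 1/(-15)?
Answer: 277829/15 ≈ 18522.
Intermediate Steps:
o(r, J) = -46/15 (o(r, J) = -3 + 1/(-15) = -3 - 1/15 = -46/15)
o(10, -8) - 39*(-475) = -46/15 - 39*(-475) = -46/15 + 18525 = 277829/15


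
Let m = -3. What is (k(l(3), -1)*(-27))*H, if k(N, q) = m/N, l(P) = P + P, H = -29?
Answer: -783/2 ≈ -391.50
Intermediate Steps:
l(P) = 2*P
k(N, q) = -3/N
(k(l(3), -1)*(-27))*H = (-3/(2*3)*(-27))*(-29) = (-3/6*(-27))*(-29) = (-3*⅙*(-27))*(-29) = -½*(-27)*(-29) = (27/2)*(-29) = -783/2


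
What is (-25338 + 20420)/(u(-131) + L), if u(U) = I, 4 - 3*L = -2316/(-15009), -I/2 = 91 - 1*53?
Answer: 36907131/560722 ≈ 65.821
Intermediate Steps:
I = -76 (I = -2*(91 - 1*53) = -2*(91 - 53) = -2*38 = -76)
L = 19240/15009 (L = 4/3 - (-772)/(-15009) = 4/3 - (-772)*(-1)/15009 = 4/3 - ⅓*772/5003 = 4/3 - 772/15009 = 19240/15009 ≈ 1.2819)
u(U) = -76
(-25338 + 20420)/(u(-131) + L) = (-25338 + 20420)/(-76 + 19240/15009) = -4918/(-1121444/15009) = -4918*(-15009/1121444) = 36907131/560722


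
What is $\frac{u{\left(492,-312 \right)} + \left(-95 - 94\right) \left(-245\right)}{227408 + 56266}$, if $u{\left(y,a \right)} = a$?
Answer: $\frac{15331}{94558} \approx 0.16213$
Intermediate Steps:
$\frac{u{\left(492,-312 \right)} + \left(-95 - 94\right) \left(-245\right)}{227408 + 56266} = \frac{-312 + \left(-95 - 94\right) \left(-245\right)}{227408 + 56266} = \frac{-312 - -46305}{283674} = \left(-312 + 46305\right) \frac{1}{283674} = 45993 \cdot \frac{1}{283674} = \frac{15331}{94558}$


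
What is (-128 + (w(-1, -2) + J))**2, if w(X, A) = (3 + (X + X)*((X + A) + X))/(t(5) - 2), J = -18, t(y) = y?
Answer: 182329/9 ≈ 20259.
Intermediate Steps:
w(X, A) = 1 + 2*X*(A + 2*X)/3 (w(X, A) = (3 + (X + X)*((X + A) + X))/(5 - 2) = (3 + (2*X)*((A + X) + X))/3 = (3 + (2*X)*(A + 2*X))*(1/3) = (3 + 2*X*(A + 2*X))*(1/3) = 1 + 2*X*(A + 2*X)/3)
(-128 + (w(-1, -2) + J))**2 = (-128 + ((1 + (4/3)*(-1)**2 + (2/3)*(-2)*(-1)) - 18))**2 = (-128 + ((1 + (4/3)*1 + 4/3) - 18))**2 = (-128 + ((1 + 4/3 + 4/3) - 18))**2 = (-128 + (11/3 - 18))**2 = (-128 - 43/3)**2 = (-427/3)**2 = 182329/9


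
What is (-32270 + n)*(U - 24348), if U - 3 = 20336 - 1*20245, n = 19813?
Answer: 302132078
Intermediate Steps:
U = 94 (U = 3 + (20336 - 1*20245) = 3 + (20336 - 20245) = 3 + 91 = 94)
(-32270 + n)*(U - 24348) = (-32270 + 19813)*(94 - 24348) = -12457*(-24254) = 302132078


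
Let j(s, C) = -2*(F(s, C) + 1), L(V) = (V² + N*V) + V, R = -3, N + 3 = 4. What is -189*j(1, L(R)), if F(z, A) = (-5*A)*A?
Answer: -16632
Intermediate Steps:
N = 1 (N = -3 + 4 = 1)
F(z, A) = -5*A²
L(V) = V² + 2*V (L(V) = (V² + 1*V) + V = (V² + V) + V = (V + V²) + V = V² + 2*V)
j(s, C) = -2 + 10*C² (j(s, C) = -2*(-5*C² + 1) = -2*(1 - 5*C²) = -2 + 10*C²)
-189*j(1, L(R)) = -189*(-2 + 10*(-3*(2 - 3))²) = -189*(-2 + 10*(-3*(-1))²) = -189*(-2 + 10*3²) = -189*(-2 + 10*9) = -189*(-2 + 90) = -189*88 = -16632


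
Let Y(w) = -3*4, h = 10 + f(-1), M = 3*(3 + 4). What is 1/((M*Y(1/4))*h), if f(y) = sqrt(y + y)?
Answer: I/(252*(sqrt(2) - 10*I)) ≈ -0.00038904 + 5.5019e-5*I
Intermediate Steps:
f(y) = sqrt(2)*sqrt(y) (f(y) = sqrt(2*y) = sqrt(2)*sqrt(y))
M = 21 (M = 3*7 = 21)
h = 10 + I*sqrt(2) (h = 10 + sqrt(2)*sqrt(-1) = 10 + sqrt(2)*I = 10 + I*sqrt(2) ≈ 10.0 + 1.4142*I)
Y(w) = -12
1/((M*Y(1/4))*h) = 1/((21*(-12))*(10 + I*sqrt(2))) = 1/(-252*(10 + I*sqrt(2))) = 1/(-2520 - 252*I*sqrt(2))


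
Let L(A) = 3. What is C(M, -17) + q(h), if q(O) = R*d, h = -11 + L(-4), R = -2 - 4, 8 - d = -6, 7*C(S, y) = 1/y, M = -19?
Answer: -9997/119 ≈ -84.008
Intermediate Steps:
C(S, y) = 1/(7*y)
d = 14 (d = 8 - 1*(-6) = 8 + 6 = 14)
R = -6
h = -8 (h = -11 + 3 = -8)
q(O) = -84 (q(O) = -6*14 = -84)
C(M, -17) + q(h) = (⅐)/(-17) - 84 = (⅐)*(-1/17) - 84 = -1/119 - 84 = -9997/119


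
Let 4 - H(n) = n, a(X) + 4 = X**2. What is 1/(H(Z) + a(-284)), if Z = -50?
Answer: 1/80706 ≈ 1.2391e-5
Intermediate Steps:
a(X) = -4 + X**2
H(n) = 4 - n
1/(H(Z) + a(-284)) = 1/((4 - 1*(-50)) + (-4 + (-284)**2)) = 1/((4 + 50) + (-4 + 80656)) = 1/(54 + 80652) = 1/80706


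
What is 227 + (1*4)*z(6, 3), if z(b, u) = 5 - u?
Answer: 235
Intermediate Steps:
227 + (1*4)*z(6, 3) = 227 + (1*4)*(5 - 1*3) = 227 + 4*(5 - 3) = 227 + 4*2 = 227 + 8 = 235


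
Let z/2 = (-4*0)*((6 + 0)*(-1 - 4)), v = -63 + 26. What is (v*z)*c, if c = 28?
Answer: 0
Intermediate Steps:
v = -37
z = 0 (z = 2*((-4*0)*((6 + 0)*(-1 - 4))) = 2*(0*(6*(-5))) = 2*(0*(-30)) = 2*0 = 0)
(v*z)*c = -37*0*28 = 0*28 = 0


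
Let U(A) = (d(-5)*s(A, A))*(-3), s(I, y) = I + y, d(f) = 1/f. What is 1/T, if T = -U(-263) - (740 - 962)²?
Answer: -5/244842 ≈ -2.0421e-5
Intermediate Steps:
U(A) = 6*A/5 (U(A) = ((A + A)/(-5))*(-3) = -2*A/5*(-3) = 6*A/5)
T = -244842/5 (T = -6*(-263)/5 - (740 - 962)² = -1*(-1578/5) - 1*(-222)² = 1578/5 - 1*49284 = 1578/5 - 49284 = -244842/5 ≈ -48968.)
1/T = 1/(-244842/5) = -5/244842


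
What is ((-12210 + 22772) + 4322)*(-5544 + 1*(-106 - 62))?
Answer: -85017408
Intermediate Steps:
((-12210 + 22772) + 4322)*(-5544 + 1*(-106 - 62)) = (10562 + 4322)*(-5544 + 1*(-168)) = 14884*(-5544 - 168) = 14884*(-5712) = -85017408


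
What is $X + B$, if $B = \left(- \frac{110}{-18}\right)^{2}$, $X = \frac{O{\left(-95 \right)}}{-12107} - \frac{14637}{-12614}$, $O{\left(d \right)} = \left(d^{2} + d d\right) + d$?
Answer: $\frac{3848569961}{103950702} \approx 37.023$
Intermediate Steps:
$O{\left(d \right)} = d + 2 d^{2}$ ($O{\left(d \right)} = \left(d^{2} + d^{2}\right) + d = 2 d^{2} + d = d + 2 d^{2}$)
$X = - \frac{414069}{1283342}$ ($X = \frac{\left(-95\right) \left(1 + 2 \left(-95\right)\right)}{-12107} - \frac{14637}{-12614} = - 95 \left(1 - 190\right) \left(- \frac{1}{12107}\right) - - \frac{123}{106} = \left(-95\right) \left(-189\right) \left(- \frac{1}{12107}\right) + \frac{123}{106} = 17955 \left(- \frac{1}{12107}\right) + \frac{123}{106} = - \frac{17955}{12107} + \frac{123}{106} = - \frac{414069}{1283342} \approx -0.32265$)
$B = \frac{3025}{81}$ ($B = \left(\left(-110\right) \left(- \frac{1}{18}\right)\right)^{2} = \left(\frac{55}{9}\right)^{2} = \frac{3025}{81} \approx 37.346$)
$X + B = - \frac{414069}{1283342} + \frac{3025}{81} = \frac{3848569961}{103950702}$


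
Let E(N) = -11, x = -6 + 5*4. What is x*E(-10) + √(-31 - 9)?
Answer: -154 + 2*I*√10 ≈ -154.0 + 6.3246*I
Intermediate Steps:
x = 14 (x = -6 + 20 = 14)
x*E(-10) + √(-31 - 9) = 14*(-11) + √(-31 - 9) = -154 + √(-40) = -154 + 2*I*√10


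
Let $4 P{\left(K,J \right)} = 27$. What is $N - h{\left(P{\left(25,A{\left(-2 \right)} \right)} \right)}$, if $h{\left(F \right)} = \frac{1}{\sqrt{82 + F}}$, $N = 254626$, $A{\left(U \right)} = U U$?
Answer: $254626 - \frac{2 \sqrt{355}}{355} \approx 2.5463 \cdot 10^{5}$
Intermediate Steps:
$A{\left(U \right)} = U^{2}$
$P{\left(K,J \right)} = \frac{27}{4}$ ($P{\left(K,J \right)} = \frac{1}{4} \cdot 27 = \frac{27}{4}$)
$h{\left(F \right)} = \frac{1}{\sqrt{82 + F}}$
$N - h{\left(P{\left(25,A{\left(-2 \right)} \right)} \right)} = 254626 - \frac{1}{\sqrt{82 + \frac{27}{4}}} = 254626 - \frac{1}{\sqrt{\frac{355}{4}}} = 254626 - \frac{2 \sqrt{355}}{355}$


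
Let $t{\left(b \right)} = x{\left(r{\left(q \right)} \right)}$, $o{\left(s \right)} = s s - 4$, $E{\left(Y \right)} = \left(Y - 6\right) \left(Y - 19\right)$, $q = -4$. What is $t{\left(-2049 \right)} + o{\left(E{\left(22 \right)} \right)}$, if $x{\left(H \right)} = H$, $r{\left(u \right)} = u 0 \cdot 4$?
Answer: $2300$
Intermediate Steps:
$r{\left(u \right)} = 0$ ($r{\left(u \right)} = 0 \cdot 4 = 0$)
$E{\left(Y \right)} = \left(-19 + Y\right) \left(-6 + Y\right)$ ($E{\left(Y \right)} = \left(-6 + Y\right) \left(-19 + Y\right) = \left(-19 + Y\right) \left(-6 + Y\right)$)
$o{\left(s \right)} = -4 + s^{2}$ ($o{\left(s \right)} = s^{2} - 4 = -4 + s^{2}$)
$t{\left(b \right)} = 0$
$t{\left(-2049 \right)} + o{\left(E{\left(22 \right)} \right)} = 0 - \left(4 - \left(114 + 22^{2} - 550\right)^{2}\right) = 0 - \left(4 - \left(114 + 484 - 550\right)^{2}\right) = 0 - \left(4 - 48^{2}\right) = 0 + \left(-4 + 2304\right) = 0 + 2300 = 2300$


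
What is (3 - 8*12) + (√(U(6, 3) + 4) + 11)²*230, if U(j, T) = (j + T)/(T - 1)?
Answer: 29692 + 2530*√34 ≈ 44444.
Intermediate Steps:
U(j, T) = (T + j)/(-1 + T)
(3 - 8*12) + (√(U(6, 3) + 4) + 11)²*230 = (3 - 8*12) + (√((3 + 6)/(-1 + 3) + 4) + 11)²*230 = (3 - 96) + (√(9/2 + 4) + 11)²*230 = -93 + (√((½)*9 + 4) + 11)²*230 = -93 + (√(9/2 + 4) + 11)²*230 = -93 + (√(17/2) + 11)²*230 = -93 + (√34/2 + 11)²*230 = -93 + (11 + √34/2)²*230 = -93 + 230*(11 + √34/2)²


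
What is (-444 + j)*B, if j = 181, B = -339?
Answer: 89157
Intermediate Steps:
(-444 + j)*B = (-444 + 181)*(-339) = -263*(-339) = 89157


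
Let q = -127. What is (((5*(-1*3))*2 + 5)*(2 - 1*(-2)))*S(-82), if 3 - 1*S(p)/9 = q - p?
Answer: -43200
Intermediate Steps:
S(p) = 1170 + 9*p (S(p) = 27 - 9*(-127 - p) = 27 + (1143 + 9*p) = 1170 + 9*p)
(((5*(-1*3))*2 + 5)*(2 - 1*(-2)))*S(-82) = (((5*(-1*3))*2 + 5)*(2 - 1*(-2)))*(1170 + 9*(-82)) = (((5*(-3))*2 + 5)*(2 + 2))*(1170 - 738) = ((-15*2 + 5)*4)*432 = ((-30 + 5)*4)*432 = -25*4*432 = -100*432 = -43200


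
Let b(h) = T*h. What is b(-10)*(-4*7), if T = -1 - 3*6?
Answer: -5320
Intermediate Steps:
T = -19 (T = -1 - 18 = -19)
b(h) = -19*h
b(-10)*(-4*7) = (-19*(-10))*(-4*7) = 190*(-28) = -5320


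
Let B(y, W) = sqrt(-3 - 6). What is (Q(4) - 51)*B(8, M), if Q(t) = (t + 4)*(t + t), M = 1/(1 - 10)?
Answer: 39*I ≈ 39.0*I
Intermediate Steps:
M = -1/9 (M = 1/(-9) = -1/9 ≈ -0.11111)
B(y, W) = 3*I (B(y, W) = sqrt(-9) = 3*I)
Q(t) = 2*t*(4 + t) (Q(t) = (4 + t)*(2*t) = 2*t*(4 + t))
(Q(4) - 51)*B(8, M) = (2*4*(4 + 4) - 51)*(3*I) = (2*4*8 - 51)*(3*I) = (64 - 51)*(3*I) = 13*(3*I) = 39*I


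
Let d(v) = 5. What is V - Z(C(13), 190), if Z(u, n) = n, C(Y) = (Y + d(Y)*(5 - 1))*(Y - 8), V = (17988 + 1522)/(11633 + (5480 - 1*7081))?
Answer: -943285/5016 ≈ -188.06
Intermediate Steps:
V = 9755/5016 (V = 19510/(11633 + (5480 - 7081)) = 19510/(11633 - 1601) = 19510/10032 = 19510*(1/10032) = 9755/5016 ≈ 1.9448)
C(Y) = (-8 + Y)*(20 + Y) (C(Y) = (Y + 5*(5 - 1))*(Y - 8) = (Y + 5*4)*(-8 + Y) = (Y + 20)*(-8 + Y) = (20 + Y)*(-8 + Y) = (-8 + Y)*(20 + Y))
V - Z(C(13), 190) = 9755/5016 - 1*190 = 9755/5016 - 190 = -943285/5016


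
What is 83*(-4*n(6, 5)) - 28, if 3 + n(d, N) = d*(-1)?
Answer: 2960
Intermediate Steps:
n(d, N) = -3 - d (n(d, N) = -3 + d*(-1) = -3 - d)
83*(-4*n(6, 5)) - 28 = 83*(-4*(-3 - 1*6)) - 28 = 83*(-4*(-3 - 6)) - 28 = 83*(-4*(-9)) - 28 = 83*36 - 28 = 2988 - 28 = 2960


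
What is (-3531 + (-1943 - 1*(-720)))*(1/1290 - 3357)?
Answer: 10293667433/645 ≈ 1.5959e+7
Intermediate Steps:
(-3531 + (-1943 - 1*(-720)))*(1/1290 - 3357) = (-3531 + (-1943 + 720))*(1/1290 - 3357) = (-3531 - 1223)*(-4330529/1290) = -4754*(-4330529/1290) = 10293667433/645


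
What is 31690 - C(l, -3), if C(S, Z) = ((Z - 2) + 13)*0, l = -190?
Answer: 31690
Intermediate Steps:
C(S, Z) = 0 (C(S, Z) = ((-2 + Z) + 13)*0 = (11 + Z)*0 = 0)
31690 - C(l, -3) = 31690 - 1*0 = 31690 + 0 = 31690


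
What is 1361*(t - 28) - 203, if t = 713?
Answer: 932082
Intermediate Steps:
1361*(t - 28) - 203 = 1361*(713 - 28) - 203 = 1361*685 - 203 = 932285 - 203 = 932082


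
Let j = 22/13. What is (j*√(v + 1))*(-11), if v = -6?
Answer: -242*I*√5/13 ≈ -41.625*I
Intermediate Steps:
j = 22/13 (j = 22*(1/13) = 22/13 ≈ 1.6923)
(j*√(v + 1))*(-11) = (22*√(-6 + 1)/13)*(-11) = (22*√(-5)/13)*(-11) = (22*(I*√5)/13)*(-11) = (22*I*√5/13)*(-11) = -242*I*√5/13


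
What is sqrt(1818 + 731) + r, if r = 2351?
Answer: 2351 + sqrt(2549) ≈ 2401.5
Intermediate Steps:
sqrt(1818 + 731) + r = sqrt(1818 + 731) + 2351 = sqrt(2549) + 2351 = 2351 + sqrt(2549)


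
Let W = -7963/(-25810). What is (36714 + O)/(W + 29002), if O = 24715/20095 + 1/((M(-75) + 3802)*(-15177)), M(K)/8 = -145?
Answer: 76355621163718880735/60315277558468116909 ≈ 1.2659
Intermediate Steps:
M(K) = -1160 (M(K) = 8*(-145) = -1160)
W = 7963/25810 (W = -7963*(-1/25810) = 7963/25810 ≈ 0.30852)
O = 198202600843/161152391046 (O = 24715/20095 + 1/((-1160 + 3802)*(-15177)) = 24715*(1/20095) - 1/15177/2642 = 4943/4019 + (1/2642)*(-1/15177) = 4943/4019 - 1/40097634 = 198202600843/161152391046 ≈ 1.2299)
(36714 + O)/(W + 29002) = (36714 + 198202600843/161152391046)/(7963/25810 + 29002) = 5916747087463687/(161152391046*(748549583/25810)) = (5916747087463687/161152391046)*(25810/748549583) = 76355621163718880735/60315277558468116909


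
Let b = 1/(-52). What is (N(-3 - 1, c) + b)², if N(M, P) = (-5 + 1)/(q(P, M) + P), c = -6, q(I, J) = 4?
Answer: 10609/2704 ≈ 3.9234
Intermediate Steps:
N(M, P) = -4/(4 + P) (N(M, P) = (-5 + 1)/(4 + P) = -4/(4 + P))
b = -1/52 ≈ -0.019231
(N(-3 - 1, c) + b)² = (-4/(4 - 6) - 1/52)² = (-4/(-2) - 1/52)² = (-4*(-½) - 1/52)² = (2 - 1/52)² = (103/52)² = 10609/2704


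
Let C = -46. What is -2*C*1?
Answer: 92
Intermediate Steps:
-2*C*1 = -2*(-46)*1 = 92*1 = 92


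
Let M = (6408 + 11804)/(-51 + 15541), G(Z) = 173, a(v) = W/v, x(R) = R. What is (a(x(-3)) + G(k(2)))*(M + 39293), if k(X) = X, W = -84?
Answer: 61171011591/7745 ≈ 7.8981e+6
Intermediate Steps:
a(v) = -84/v
M = 9106/7745 (M = 18212/15490 = 18212*(1/15490) = 9106/7745 ≈ 1.1757)
(a(x(-3)) + G(k(2)))*(M + 39293) = (-84/(-3) + 173)*(9106/7745 + 39293) = (-84*(-1/3) + 173)*(304333391/7745) = (28 + 173)*(304333391/7745) = 201*(304333391/7745) = 61171011591/7745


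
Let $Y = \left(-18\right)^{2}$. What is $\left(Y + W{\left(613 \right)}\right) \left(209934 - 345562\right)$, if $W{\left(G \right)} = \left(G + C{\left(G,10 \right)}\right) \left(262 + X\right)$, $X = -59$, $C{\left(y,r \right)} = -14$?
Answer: $-16535901388$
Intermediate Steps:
$Y = 324$
$W{\left(G \right)} = -2842 + 203 G$ ($W{\left(G \right)} = \left(G - 14\right) \left(262 - 59\right) = \left(-14 + G\right) 203 = -2842 + 203 G$)
$\left(Y + W{\left(613 \right)}\right) \left(209934 - 345562\right) = \left(324 + \left(-2842 + 203 \cdot 613\right)\right) \left(209934 - 345562\right) = \left(324 + \left(-2842 + 124439\right)\right) \left(-135628\right) = \left(324 + 121597\right) \left(-135628\right) = 121921 \left(-135628\right) = -16535901388$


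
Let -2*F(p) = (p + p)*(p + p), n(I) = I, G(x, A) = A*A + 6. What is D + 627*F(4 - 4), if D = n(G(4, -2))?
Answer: 10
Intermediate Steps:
G(x, A) = 6 + A² (G(x, A) = A² + 6 = 6 + A²)
F(p) = -2*p² (F(p) = -(p + p)*(p + p)/2 = -2*p*2*p/2 = -2*p²)
D = 10 (D = 6 + (-2)² = 6 + 4 = 10)
D + 627*F(4 - 4) = 10 + 627*(-2*(4 - 4)²) = 10 + 627*(-2*0²) = 10 + 627*(-2*0) = 10 + 627*0 = 10 + 0 = 10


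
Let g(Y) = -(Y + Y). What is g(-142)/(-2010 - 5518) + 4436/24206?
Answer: 3314963/22777846 ≈ 0.14553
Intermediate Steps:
g(Y) = -2*Y
g(-142)/(-2010 - 5518) + 4436/24206 = (-2*(-142))/(-2010 - 5518) + 4436/24206 = 284/(-7528) + 4436*(1/24206) = 284*(-1/7528) + 2218/12103 = -71/1882 + 2218/12103 = 3314963/22777846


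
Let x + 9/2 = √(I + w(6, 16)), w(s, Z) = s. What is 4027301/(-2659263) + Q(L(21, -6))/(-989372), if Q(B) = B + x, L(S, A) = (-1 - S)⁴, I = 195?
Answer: -9214870383233/5262000705672 - √201/989372 ≈ -1.7512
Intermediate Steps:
x = -9/2 + √201 (x = -9/2 + √(195 + 6) = -9/2 + √201 ≈ 9.6774)
Q(B) = -9/2 + B + √201 (Q(B) = B + (-9/2 + √201) = -9/2 + B + √201)
4027301/(-2659263) + Q(L(21, -6))/(-989372) = 4027301/(-2659263) + (-9/2 + (1 + 21)⁴ + √201)/(-989372) = 4027301*(-1/2659263) + (-9/2 + 22⁴ + √201)*(-1/989372) = -4027301/2659263 + (-9/2 + 234256 + √201)*(-1/989372) = -4027301/2659263 + (468503/2 + √201)*(-1/989372) = -4027301/2659263 + (-468503/1978744 - √201/989372) = -9214870383233/5262000705672 - √201/989372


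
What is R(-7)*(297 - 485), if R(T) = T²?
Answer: -9212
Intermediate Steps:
R(-7)*(297 - 485) = (-7)²*(297 - 485) = 49*(-188) = -9212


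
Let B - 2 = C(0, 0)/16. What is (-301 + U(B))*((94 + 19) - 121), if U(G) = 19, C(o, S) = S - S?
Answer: 2256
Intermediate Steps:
C(o, S) = 0
B = 2 (B = 2 + 0/16 = 2 + 0*(1/16) = 2 + 0 = 2)
(-301 + U(B))*((94 + 19) - 121) = (-301 + 19)*((94 + 19) - 121) = -282*(113 - 121) = -282*(-8) = 2256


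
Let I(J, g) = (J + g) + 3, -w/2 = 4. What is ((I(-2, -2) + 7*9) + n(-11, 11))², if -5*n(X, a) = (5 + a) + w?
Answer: 91204/25 ≈ 3648.2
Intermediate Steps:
w = -8 (w = -2*4 = -8)
n(X, a) = ⅗ - a/5 (n(X, a) = -((5 + a) - 8)/5 = -(-3 + a)/5 = ⅗ - a/5)
I(J, g) = 3 + J + g
((I(-2, -2) + 7*9) + n(-11, 11))² = (((3 - 2 - 2) + 7*9) + (⅗ - ⅕*11))² = ((-1 + 63) + (⅗ - 11/5))² = (62 - 8/5)² = (302/5)² = 91204/25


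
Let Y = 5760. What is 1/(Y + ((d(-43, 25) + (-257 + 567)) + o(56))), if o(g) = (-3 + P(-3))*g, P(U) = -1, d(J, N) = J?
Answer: 1/5803 ≈ 0.00017232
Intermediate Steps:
o(g) = -4*g (o(g) = (-3 - 1)*g = -4*g)
1/(Y + ((d(-43, 25) + (-257 + 567)) + o(56))) = 1/(5760 + ((-43 + (-257 + 567)) - 4*56)) = 1/(5760 + ((-43 + 310) - 224)) = 1/(5760 + (267 - 224)) = 1/(5760 + 43) = 1/5803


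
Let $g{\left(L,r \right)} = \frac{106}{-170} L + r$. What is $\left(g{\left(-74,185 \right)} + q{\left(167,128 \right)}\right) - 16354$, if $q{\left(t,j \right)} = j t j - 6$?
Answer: $\frac{231199927}{85} \approx 2.72 \cdot 10^{6}$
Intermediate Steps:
$q{\left(t,j \right)} = -6 + t j^{2}$ ($q{\left(t,j \right)} = t j^{2} - 6 = -6 + t j^{2}$)
$g{\left(L,r \right)} = r - \frac{53 L}{85}$ ($g{\left(L,r \right)} = 106 \left(- \frac{1}{170}\right) L + r = - \frac{53 L}{85} + r = r - \frac{53 L}{85}$)
$\left(g{\left(-74,185 \right)} + q{\left(167,128 \right)}\right) - 16354 = \left(\left(185 - - \frac{3922}{85}\right) - \left(6 - 167 \cdot 128^{2}\right)\right) - 16354 = \left(\left(185 + \frac{3922}{85}\right) + \left(-6 + 167 \cdot 16384\right)\right) - 16354 = \left(\frac{19647}{85} + \left(-6 + 2736128\right)\right) - 16354 = \left(\frac{19647}{85} + 2736122\right) - 16354 = \frac{232590017}{85} - 16354 = \frac{231199927}{85}$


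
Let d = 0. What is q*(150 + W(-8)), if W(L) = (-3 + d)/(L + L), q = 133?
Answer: 319599/16 ≈ 19975.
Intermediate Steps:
W(L) = -3/(2*L) (W(L) = (-3 + 0)/(L + L) = -3*1/(2*L) = -3/(2*L))
q*(150 + W(-8)) = 133*(150 - 3/2/(-8)) = 133*(150 - 3/2*(-⅛)) = 133*(150 + 3/16) = 133*(2403/16) = 319599/16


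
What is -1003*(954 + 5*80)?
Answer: -1358062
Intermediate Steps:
-1003*(954 + 5*80) = -1003*(954 + 400) = -1003*1354 = -1358062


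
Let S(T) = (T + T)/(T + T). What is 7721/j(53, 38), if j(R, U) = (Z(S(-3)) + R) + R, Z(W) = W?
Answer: 7721/107 ≈ 72.159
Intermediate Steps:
S(T) = 1 (S(T) = (2*T)/((2*T)) = (2*T)*(1/(2*T)) = 1)
j(R, U) = 1 + 2*R (j(R, U) = (1 + R) + R = 1 + 2*R)
7721/j(53, 38) = 7721/(1 + 2*53) = 7721/(1 + 106) = 7721/107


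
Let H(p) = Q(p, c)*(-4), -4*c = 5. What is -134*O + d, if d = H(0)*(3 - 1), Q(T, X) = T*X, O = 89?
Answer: -11926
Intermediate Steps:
c = -5/4 (c = -1/4*5 = -5/4 ≈ -1.2500)
H(p) = 5*p (H(p) = (p*(-5/4))*(-4) = -5*p/4*(-4) = 5*p)
d = 0 (d = (5*0)*(3 - 1) = 0*2 = 0)
-134*O + d = -134*89 + 0 = -11926 + 0 = -11926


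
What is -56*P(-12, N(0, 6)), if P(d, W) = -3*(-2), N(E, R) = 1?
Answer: -336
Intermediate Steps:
P(d, W) = 6
-56*P(-12, N(0, 6)) = -56*6 = -336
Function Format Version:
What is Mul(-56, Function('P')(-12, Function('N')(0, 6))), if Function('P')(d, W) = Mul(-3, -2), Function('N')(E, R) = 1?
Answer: -336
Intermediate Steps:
Function('P')(d, W) = 6
Mul(-56, Function('P')(-12, Function('N')(0, 6))) = Mul(-56, 6) = -336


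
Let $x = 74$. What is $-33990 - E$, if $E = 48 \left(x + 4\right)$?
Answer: $-37734$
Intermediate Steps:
$E = 3744$ ($E = 48 \left(74 + 4\right) = 48 \cdot 78 = 3744$)
$-33990 - E = -33990 - 3744 = -37734$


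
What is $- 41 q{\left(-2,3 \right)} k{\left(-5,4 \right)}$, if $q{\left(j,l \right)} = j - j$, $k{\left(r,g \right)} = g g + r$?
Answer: $0$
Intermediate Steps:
$k{\left(r,g \right)} = r + g^{2}$ ($k{\left(r,g \right)} = g^{2} + r = r + g^{2}$)
$q{\left(j,l \right)} = 0$
$- 41 q{\left(-2,3 \right)} k{\left(-5,4 \right)} = \left(-41\right) 0 \left(-5 + 4^{2}\right) = 0 \left(-5 + 16\right) = 0 \cdot 11 = 0$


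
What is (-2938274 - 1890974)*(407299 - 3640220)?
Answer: 15612577273408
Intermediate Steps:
(-2938274 - 1890974)*(407299 - 3640220) = -4829248*(-3232921) = 15612577273408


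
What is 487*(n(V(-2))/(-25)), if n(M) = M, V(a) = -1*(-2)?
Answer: -974/25 ≈ -38.960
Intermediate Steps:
V(a) = 2
487*(n(V(-2))/(-25)) = 487*(2/(-25)) = 487*(2*(-1/25)) = 487*(-2/25) = -974/25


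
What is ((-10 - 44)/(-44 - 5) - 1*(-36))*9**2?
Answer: 147258/49 ≈ 3005.3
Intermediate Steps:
((-10 - 44)/(-44 - 5) - 1*(-36))*9**2 = (-54/(-49) + 36)*81 = (-54*(-1/49) + 36)*81 = (54/49 + 36)*81 = (1818/49)*81 = 147258/49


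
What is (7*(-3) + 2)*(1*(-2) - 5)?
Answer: 133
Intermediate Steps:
(7*(-3) + 2)*(1*(-2) - 5) = (-21 + 2)*(-2 - 5) = -19*(-7) = 133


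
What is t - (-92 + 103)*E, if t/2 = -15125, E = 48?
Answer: -30778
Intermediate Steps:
t = -30250 (t = 2*(-15125) = -30250)
t - (-92 + 103)*E = -30250 - (-92 + 103)*48 = -30250 - 11*48 = -30250 - 1*528 = -30250 - 528 = -30778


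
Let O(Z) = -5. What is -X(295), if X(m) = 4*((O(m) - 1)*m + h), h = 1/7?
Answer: 49556/7 ≈ 7079.4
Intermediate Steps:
h = 1/7 ≈ 0.14286
X(m) = 4/7 - 24*m (X(m) = 4*((-5 - 1)*m + 1/7) = 4*(-6*m + 1/7) = 4*(1/7 - 6*m) = 4/7 - 24*m)
-X(295) = -(4/7 - 24*295) = -(4/7 - 7080) = -1*(-49556/7) = 49556/7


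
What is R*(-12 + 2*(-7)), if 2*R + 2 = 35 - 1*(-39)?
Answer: -936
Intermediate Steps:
R = 36 (R = -1 + (35 - 1*(-39))/2 = -1 + (35 + 39)/2 = -1 + (½)*74 = -1 + 37 = 36)
R*(-12 + 2*(-7)) = 36*(-12 + 2*(-7)) = 36*(-12 - 14) = 36*(-26) = -936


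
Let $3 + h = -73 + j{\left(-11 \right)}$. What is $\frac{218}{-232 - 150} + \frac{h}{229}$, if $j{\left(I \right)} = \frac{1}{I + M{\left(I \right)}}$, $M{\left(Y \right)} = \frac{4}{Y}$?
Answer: $- \frac{4936726}{5467375} \approx -0.90294$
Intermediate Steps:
$j{\left(I \right)} = \frac{1}{I + \frac{4}{I}}$
$h = - \frac{9511}{125}$ ($h = -3 - \left(73 + \frac{11}{4 + \left(-11\right)^{2}}\right) = -3 - \left(73 + \frac{11}{4 + 121}\right) = -3 - \left(73 + \frac{11}{125}\right) = -3 - \frac{9136}{125} = - \frac{9511}{125} \approx -76.088$)
$\frac{218}{-232 - 150} + \frac{h}{229} = \frac{218}{-232 - 150} - \frac{9511}{125 \cdot 229} = \frac{218}{-382} - \frac{9511}{28625} = 218 \left(- \frac{1}{382}\right) - \frac{9511}{28625} = - \frac{109}{191} - \frac{9511}{28625} = - \frac{4936726}{5467375}$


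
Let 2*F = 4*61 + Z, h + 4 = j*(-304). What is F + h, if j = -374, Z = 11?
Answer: 227639/2 ≈ 1.1382e+5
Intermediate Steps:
h = 113692 (h = -4 - 374*(-304) = -4 + 113696 = 113692)
F = 255/2 (F = (4*61 + 11)/2 = (244 + 11)/2 = (½)*255 = 255/2 ≈ 127.50)
F + h = 255/2 + 113692 = 227639/2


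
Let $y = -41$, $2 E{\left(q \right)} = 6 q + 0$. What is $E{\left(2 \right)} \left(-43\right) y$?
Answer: $10578$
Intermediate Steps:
$E{\left(q \right)} = 3 q$ ($E{\left(q \right)} = \frac{6 q + 0}{2} = \frac{6 q}{2} = 3 q$)
$E{\left(2 \right)} \left(-43\right) y = 3 \cdot 2 \left(-43\right) \left(-41\right) = 6 \left(-43\right) \left(-41\right) = \left(-258\right) \left(-41\right) = 10578$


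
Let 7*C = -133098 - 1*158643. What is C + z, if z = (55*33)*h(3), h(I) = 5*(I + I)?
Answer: 89409/7 ≈ 12773.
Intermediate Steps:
C = -291741/7 (C = (-133098 - 1*158643)/7 = (-133098 - 158643)/7 = (⅐)*(-291741) = -291741/7 ≈ -41677.)
h(I) = 10*I (h(I) = 5*(2*I) = 10*I)
z = 54450 (z = (55*33)*(10*3) = 1815*30 = 54450)
C + z = -291741/7 + 54450 = 89409/7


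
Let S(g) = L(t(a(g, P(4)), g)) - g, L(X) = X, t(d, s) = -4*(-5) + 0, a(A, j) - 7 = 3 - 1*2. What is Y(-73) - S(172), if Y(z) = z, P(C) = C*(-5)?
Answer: 79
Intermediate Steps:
P(C) = -5*C
a(A, j) = 8 (a(A, j) = 7 + (3 - 1*2) = 7 + (3 - 2) = 7 + 1 = 8)
t(d, s) = 20 (t(d, s) = 20 + 0 = 20)
S(g) = 20 - g
Y(-73) - S(172) = -73 - (20 - 1*172) = -73 - (20 - 172) = -73 - 1*(-152) = -73 + 152 = 79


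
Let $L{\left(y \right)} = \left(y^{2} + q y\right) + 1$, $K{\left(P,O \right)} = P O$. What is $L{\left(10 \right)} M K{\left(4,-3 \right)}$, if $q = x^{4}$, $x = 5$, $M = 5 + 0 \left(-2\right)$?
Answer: $-381060$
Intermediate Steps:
$K{\left(P,O \right)} = O P$
$M = 5$ ($M = 5 + 0 = 5$)
$q = 625$ ($q = 5^{4} = 625$)
$L{\left(y \right)} = 1 + y^{2} + 625 y$ ($L{\left(y \right)} = \left(y^{2} + 625 y\right) + 1 = 1 + y^{2} + 625 y$)
$L{\left(10 \right)} M K{\left(4,-3 \right)} = \left(1 + 10^{2} + 625 \cdot 10\right) 5 \left(\left(-3\right) 4\right) = \left(1 + 100 + 6250\right) 5 \left(-12\right) = 6351 \left(-60\right) = -381060$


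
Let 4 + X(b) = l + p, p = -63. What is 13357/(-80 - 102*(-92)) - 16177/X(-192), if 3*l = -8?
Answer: 454324037/1944536 ≈ 233.64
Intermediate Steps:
l = -8/3 (l = (⅓)*(-8) = -8/3 ≈ -2.6667)
X(b) = -209/3 (X(b) = -4 + (-8/3 - 63) = -4 - 197/3 = -209/3)
13357/(-80 - 102*(-92)) - 16177/X(-192) = 13357/(-80 - 102*(-92)) - 16177/(-209/3) = 13357/(-80 + 9384) - 16177*(-3/209) = 13357/9304 + 48531/209 = 454324037/1944536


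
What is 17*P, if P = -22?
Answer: -374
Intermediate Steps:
17*P = 17*(-22) = -374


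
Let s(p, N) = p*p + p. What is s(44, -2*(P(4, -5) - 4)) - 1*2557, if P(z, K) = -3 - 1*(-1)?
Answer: -577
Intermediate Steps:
P(z, K) = -2 (P(z, K) = -3 + 1 = -2)
s(p, N) = p + p² (s(p, N) = p² + p = p + p²)
s(44, -2*(P(4, -5) - 4)) - 1*2557 = 44*(1 + 44) - 1*2557 = 44*45 - 2557 = 1980 - 2557 = -577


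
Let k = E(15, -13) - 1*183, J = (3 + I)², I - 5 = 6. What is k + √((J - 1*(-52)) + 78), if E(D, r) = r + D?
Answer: -181 + √326 ≈ -162.94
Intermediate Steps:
I = 11 (I = 5 + 6 = 11)
E(D, r) = D + r
J = 196 (J = (3 + 11)² = 14² = 196)
k = -181 (k = (15 - 13) - 1*183 = 2 - 183 = -181)
k + √((J - 1*(-52)) + 78) = -181 + √((196 - 1*(-52)) + 78) = -181 + √((196 + 52) + 78) = -181 + √(248 + 78) = -181 + √326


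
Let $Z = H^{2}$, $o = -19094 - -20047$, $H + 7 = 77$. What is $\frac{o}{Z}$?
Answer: $\frac{953}{4900} \approx 0.19449$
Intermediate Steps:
$H = 70$ ($H = -7 + 77 = 70$)
$o = 953$ ($o = -19094 + 20047 = 953$)
$Z = 4900$ ($Z = 70^{2} = 4900$)
$\frac{o}{Z} = \frac{953}{4900}$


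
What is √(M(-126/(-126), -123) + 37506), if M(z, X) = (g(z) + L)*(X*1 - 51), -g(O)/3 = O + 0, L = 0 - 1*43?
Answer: √45510 ≈ 213.33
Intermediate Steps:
L = -43 (L = 0 - 43 = -43)
g(O) = -3*O (g(O) = -3*(O + 0) = -3*O)
M(z, X) = (-51 + X)*(-43 - 3*z) (M(z, X) = (-3*z - 43)*(X*1 - 51) = (-43 - 3*z)*(X - 51) = (-43 - 3*z)*(-51 + X) = (-51 + X)*(-43 - 3*z))
√(M(-126/(-126), -123) + 37506) = √((2193 - 43*(-123) + 153*(-126/(-126)) - 3*(-123)*(-126/(-126))) + 37506) = √((2193 + 5289 + 153*(-126*(-1/126)) - 3*(-123)*(-126*(-1/126))) + 37506) = √((2193 + 5289 + 153*1 - 3*(-123)*1) + 37506) = √((2193 + 5289 + 153 + 369) + 37506) = √(8004 + 37506) = √45510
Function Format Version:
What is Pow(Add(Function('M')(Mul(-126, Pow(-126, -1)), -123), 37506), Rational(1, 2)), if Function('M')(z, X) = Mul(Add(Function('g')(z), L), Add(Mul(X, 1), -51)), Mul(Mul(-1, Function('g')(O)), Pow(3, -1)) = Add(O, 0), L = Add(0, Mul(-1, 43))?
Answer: Pow(45510, Rational(1, 2)) ≈ 213.33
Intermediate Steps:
L = -43 (L = Add(0, -43) = -43)
Function('g')(O) = Mul(-3, O) (Function('g')(O) = Mul(-3, Add(O, 0)) = Mul(-3, O))
Function('M')(z, X) = Mul(Add(-51, X), Add(-43, Mul(-3, z))) (Function('M')(z, X) = Mul(Add(Mul(-3, z), -43), Add(Mul(X, 1), -51)) = Mul(Add(-43, Mul(-3, z)), Add(X, -51)) = Mul(Add(-43, Mul(-3, z)), Add(-51, X)) = Mul(Add(-51, X), Add(-43, Mul(-3, z))))
Pow(Add(Function('M')(Mul(-126, Pow(-126, -1)), -123), 37506), Rational(1, 2)) = Pow(Add(Add(2193, Mul(-43, -123), Mul(153, Mul(-126, Pow(-126, -1))), Mul(-3, -123, Mul(-126, Pow(-126, -1)))), 37506), Rational(1, 2)) = Pow(Add(Add(2193, 5289, Mul(153, Mul(-126, Rational(-1, 126))), Mul(-3, -123, Mul(-126, Rational(-1, 126)))), 37506), Rational(1, 2)) = Pow(Add(Add(2193, 5289, Mul(153, 1), Mul(-3, -123, 1)), 37506), Rational(1, 2)) = Pow(Add(Add(2193, 5289, 153, 369), 37506), Rational(1, 2)) = Pow(Add(8004, 37506), Rational(1, 2)) = Pow(45510, Rational(1, 2))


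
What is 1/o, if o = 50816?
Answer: 1/50816 ≈ 1.9679e-5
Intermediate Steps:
1/o = 1/50816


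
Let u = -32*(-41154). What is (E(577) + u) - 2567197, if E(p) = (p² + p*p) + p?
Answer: -583834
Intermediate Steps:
u = 1316928
E(p) = p + 2*p² (E(p) = (p² + p²) + p = 2*p² + p = p + 2*p²)
(E(577) + u) - 2567197 = (577*(1 + 2*577) + 1316928) - 2567197 = (577*(1 + 1154) + 1316928) - 2567197 = (577*1155 + 1316928) - 2567197 = (666435 + 1316928) - 2567197 = 1983363 - 2567197 = -583834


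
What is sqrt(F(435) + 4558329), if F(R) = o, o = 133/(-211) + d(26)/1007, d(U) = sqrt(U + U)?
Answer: sqrt(205792460194373954 + 89665294*sqrt(13))/212477 ≈ 2135.0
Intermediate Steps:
d(U) = sqrt(2)*sqrt(U) (d(U) = sqrt(2*U) = sqrt(2)*sqrt(U))
o = -133/211 + 2*sqrt(13)/1007 (o = 133/(-211) + (sqrt(2)*sqrt(26))/1007 = 133*(-1/211) + (2*sqrt(13))*(1/1007) = -133/211 + 2*sqrt(13)/1007 ≈ -0.62317)
F(R) = -133/211 + 2*sqrt(13)/1007
sqrt(F(435) + 4558329) = sqrt((-133/211 + 2*sqrt(13)/1007) + 4558329) = sqrt(961807286/211 + 2*sqrt(13)/1007)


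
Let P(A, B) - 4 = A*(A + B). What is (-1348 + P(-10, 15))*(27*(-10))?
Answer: 376380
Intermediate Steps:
P(A, B) = 4 + A*(A + B)
(-1348 + P(-10, 15))*(27*(-10)) = (-1348 + (4 + (-10)**2 - 10*15))*(27*(-10)) = (-1348 + (4 + 100 - 150))*(-270) = (-1348 - 46)*(-270) = -1394*(-270) = 376380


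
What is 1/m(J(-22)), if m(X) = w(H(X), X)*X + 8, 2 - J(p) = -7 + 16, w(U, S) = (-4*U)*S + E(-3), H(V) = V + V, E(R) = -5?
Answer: 1/2787 ≈ 0.00035881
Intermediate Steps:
H(V) = 2*V
w(U, S) = -5 - 4*S*U (w(U, S) = (-4*U)*S - 5 = -4*S*U - 5 = -5 - 4*S*U)
J(p) = -7 (J(p) = 2 - (-7 + 16) = 2 - 1*9 = 2 - 9 = -7)
m(X) = 8 + X*(-5 - 8*X²) (m(X) = (-5 - 4*X*2*X)*X + 8 = (-5 - 8*X²)*X + 8 = X*(-5 - 8*X²) + 8 = 8 + X*(-5 - 8*X²))
1/m(J(-22)) = 1/(8 - 1*(-7)*(5 + 8*(-7)²)) = 1/(8 - 1*(-7)*(5 + 8*49)) = 1/(8 - 1*(-7)*(5 + 392)) = 1/(8 - 1*(-7)*397) = 1/(8 + 2779) = 1/2787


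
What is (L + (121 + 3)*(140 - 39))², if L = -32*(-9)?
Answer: 164147344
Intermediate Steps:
L = 288
(L + (121 + 3)*(140 - 39))² = (288 + (121 + 3)*(140 - 39))² = (288 + 124*101)² = (288 + 12524)² = 12812² = 164147344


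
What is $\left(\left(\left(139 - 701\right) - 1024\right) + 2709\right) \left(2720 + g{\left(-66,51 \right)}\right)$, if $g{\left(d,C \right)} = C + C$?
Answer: $3169106$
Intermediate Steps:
$g{\left(d,C \right)} = 2 C$
$\left(\left(\left(139 - 701\right) - 1024\right) + 2709\right) \left(2720 + g{\left(-66,51 \right)}\right) = \left(\left(\left(139 - 701\right) - 1024\right) + 2709\right) \left(2720 + 2 \cdot 51\right) = \left(\left(-562 - 1024\right) + 2709\right) \left(2720 + 102\right) = \left(-1586 + 2709\right) 2822 = 1123 \cdot 2822 = 3169106$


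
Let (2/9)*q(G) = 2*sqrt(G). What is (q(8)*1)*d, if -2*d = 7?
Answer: -63*sqrt(2) ≈ -89.095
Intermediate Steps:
d = -7/2 (d = -1/2*7 = -7/2 ≈ -3.5000)
q(G) = 9*sqrt(G) (q(G) = 9*(2*sqrt(G))/2 = 9*sqrt(G))
(q(8)*1)*d = ((9*sqrt(8))*1)*(-7/2) = ((9*(2*sqrt(2)))*1)*(-7/2) = ((18*sqrt(2))*1)*(-7/2) = (18*sqrt(2))*(-7/2) = -63*sqrt(2)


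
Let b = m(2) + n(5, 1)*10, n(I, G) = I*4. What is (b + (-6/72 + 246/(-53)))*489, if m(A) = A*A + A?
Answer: 20865793/212 ≈ 98424.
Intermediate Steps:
m(A) = A + A² (m(A) = A² + A = A + A²)
n(I, G) = 4*I
b = 206 (b = 2*(1 + 2) + (4*5)*10 = 2*3 + 20*10 = 6 + 200 = 206)
(b + (-6/72 + 246/(-53)))*489 = (206 + (-6/72 + 246/(-53)))*489 = (206 + (-6*1/72 + 246*(-1/53)))*489 = (206 + (-1/12 - 246/53))*489 = (206 - 3005/636)*489 = (128011/636)*489 = 20865793/212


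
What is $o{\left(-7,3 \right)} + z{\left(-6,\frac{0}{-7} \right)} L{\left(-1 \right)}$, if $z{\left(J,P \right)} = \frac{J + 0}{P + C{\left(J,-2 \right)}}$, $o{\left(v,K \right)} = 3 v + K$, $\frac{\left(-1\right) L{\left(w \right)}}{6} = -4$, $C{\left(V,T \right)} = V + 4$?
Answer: $54$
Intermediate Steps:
$C{\left(V,T \right)} = 4 + V$
$L{\left(w \right)} = 24$ ($L{\left(w \right)} = \left(-6\right) \left(-4\right) = 24$)
$o{\left(v,K \right)} = K + 3 v$
$z{\left(J,P \right)} = \frac{J}{4 + J + P}$ ($z{\left(J,P \right)} = \frac{J + 0}{P + \left(4 + J\right)} = \frac{J}{4 + J + P}$)
$o{\left(-7,3 \right)} + z{\left(-6,\frac{0}{-7} \right)} L{\left(-1 \right)} = \left(3 + 3 \left(-7\right)\right) + - \frac{6}{4 - 6 + \frac{0}{-7}} \cdot 24 = \left(3 - 21\right) + - \frac{6}{4 - 6 + 0 \left(- \frac{1}{7}\right)} 24 = -18 + - \frac{6}{4 - 6 + 0} \cdot 24 = -18 + - \frac{6}{-2} \cdot 24 = -18 + \left(-6\right) \left(- \frac{1}{2}\right) 24 = -18 + 3 \cdot 24 = -18 + 72 = 54$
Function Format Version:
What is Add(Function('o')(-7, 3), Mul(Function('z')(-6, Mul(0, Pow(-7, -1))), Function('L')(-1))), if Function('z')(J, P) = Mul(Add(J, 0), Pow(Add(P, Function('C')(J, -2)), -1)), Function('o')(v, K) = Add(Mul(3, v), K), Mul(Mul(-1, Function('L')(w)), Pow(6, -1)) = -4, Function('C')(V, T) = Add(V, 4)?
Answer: 54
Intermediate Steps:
Function('C')(V, T) = Add(4, V)
Function('L')(w) = 24 (Function('L')(w) = Mul(-6, -4) = 24)
Function('o')(v, K) = Add(K, Mul(3, v))
Function('z')(J, P) = Mul(J, Pow(Add(4, J, P), -1)) (Function('z')(J, P) = Mul(Add(J, 0), Pow(Add(P, Add(4, J)), -1)) = Mul(J, Pow(Add(4, J, P), -1)))
Add(Function('o')(-7, 3), Mul(Function('z')(-6, Mul(0, Pow(-7, -1))), Function('L')(-1))) = Add(Add(3, Mul(3, -7)), Mul(Mul(-6, Pow(Add(4, -6, Mul(0, Pow(-7, -1))), -1)), 24)) = Add(Add(3, -21), Mul(Mul(-6, Pow(Add(4, -6, Mul(0, Rational(-1, 7))), -1)), 24)) = Add(-18, Mul(Mul(-6, Pow(Add(4, -6, 0), -1)), 24)) = Add(-18, Mul(Mul(-6, Pow(-2, -1)), 24)) = Add(-18, Mul(Mul(-6, Rational(-1, 2)), 24)) = Add(-18, Mul(3, 24)) = Add(-18, 72) = 54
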